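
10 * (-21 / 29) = -210 / 29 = -7.24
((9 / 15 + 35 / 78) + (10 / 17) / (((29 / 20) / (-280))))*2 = -225.08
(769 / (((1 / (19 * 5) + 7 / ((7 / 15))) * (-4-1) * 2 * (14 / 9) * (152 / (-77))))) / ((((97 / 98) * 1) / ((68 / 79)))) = 63417123 / 43709752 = 1.45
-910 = -910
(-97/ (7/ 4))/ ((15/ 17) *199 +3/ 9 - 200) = 4947/ 2149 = 2.30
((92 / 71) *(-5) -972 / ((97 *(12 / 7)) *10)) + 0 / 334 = -486457 / 68870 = -7.06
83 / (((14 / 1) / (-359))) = -29797 / 14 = -2128.36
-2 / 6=-1 / 3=-0.33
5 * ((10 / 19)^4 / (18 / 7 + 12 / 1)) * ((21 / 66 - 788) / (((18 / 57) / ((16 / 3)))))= -350.27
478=478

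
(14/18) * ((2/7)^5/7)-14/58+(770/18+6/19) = 42.85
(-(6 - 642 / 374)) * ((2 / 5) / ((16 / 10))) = -801 / 748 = -1.07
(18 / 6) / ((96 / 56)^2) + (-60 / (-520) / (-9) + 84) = 53045 / 624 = 85.01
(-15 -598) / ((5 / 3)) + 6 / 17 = -31233 / 85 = -367.45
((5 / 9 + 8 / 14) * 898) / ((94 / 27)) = 95637 / 329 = 290.69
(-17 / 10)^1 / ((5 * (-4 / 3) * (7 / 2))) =51 / 700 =0.07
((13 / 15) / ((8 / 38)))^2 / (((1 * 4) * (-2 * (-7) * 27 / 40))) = 61009 / 136080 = 0.45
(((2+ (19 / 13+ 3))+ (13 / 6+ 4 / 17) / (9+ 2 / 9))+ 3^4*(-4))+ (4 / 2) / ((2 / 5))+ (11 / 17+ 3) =-11322435 / 36686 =-308.63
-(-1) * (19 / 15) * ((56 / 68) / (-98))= -19 / 1785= -0.01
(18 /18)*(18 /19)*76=72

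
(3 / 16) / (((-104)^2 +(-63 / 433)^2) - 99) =562467 / 32149177312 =0.00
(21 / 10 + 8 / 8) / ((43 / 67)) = 2077 / 430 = 4.83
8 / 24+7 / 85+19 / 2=5057 / 510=9.92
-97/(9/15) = -485/3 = -161.67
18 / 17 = 1.06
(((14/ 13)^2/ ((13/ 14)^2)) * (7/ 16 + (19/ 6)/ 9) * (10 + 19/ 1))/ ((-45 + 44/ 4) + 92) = 0.53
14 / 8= 7 / 4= 1.75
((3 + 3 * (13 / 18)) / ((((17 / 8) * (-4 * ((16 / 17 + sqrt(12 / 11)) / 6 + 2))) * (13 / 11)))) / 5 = -0.04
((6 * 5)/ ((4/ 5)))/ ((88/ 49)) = 3675/ 176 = 20.88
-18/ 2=-9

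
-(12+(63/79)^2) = -78861/6241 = -12.64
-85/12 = -7.08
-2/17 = -0.12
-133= -133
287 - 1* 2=285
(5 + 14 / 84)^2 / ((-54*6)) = -961 / 11664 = -0.08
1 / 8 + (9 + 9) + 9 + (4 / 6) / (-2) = 643 / 24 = 26.79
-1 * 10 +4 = -6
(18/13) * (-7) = -126/13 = -9.69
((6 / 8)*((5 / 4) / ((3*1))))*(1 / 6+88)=2645 / 96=27.55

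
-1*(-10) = 10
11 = 11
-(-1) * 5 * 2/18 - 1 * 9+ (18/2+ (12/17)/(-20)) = 398/765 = 0.52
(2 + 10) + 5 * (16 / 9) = 188 / 9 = 20.89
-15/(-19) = 15/19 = 0.79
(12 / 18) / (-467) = -2 / 1401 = -0.00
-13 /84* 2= -13 /42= -0.31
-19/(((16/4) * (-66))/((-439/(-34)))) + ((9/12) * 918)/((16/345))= 14846.71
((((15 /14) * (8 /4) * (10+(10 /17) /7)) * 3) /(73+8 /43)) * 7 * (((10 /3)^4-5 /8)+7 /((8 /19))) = 971456000 /1123479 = 864.69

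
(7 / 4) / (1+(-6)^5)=-7 / 31100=-0.00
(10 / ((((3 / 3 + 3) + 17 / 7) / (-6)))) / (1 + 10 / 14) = -49 / 9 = -5.44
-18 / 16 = -9 / 8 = -1.12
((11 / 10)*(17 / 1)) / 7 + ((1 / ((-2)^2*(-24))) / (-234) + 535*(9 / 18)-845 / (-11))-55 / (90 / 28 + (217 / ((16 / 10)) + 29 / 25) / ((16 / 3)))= 345.08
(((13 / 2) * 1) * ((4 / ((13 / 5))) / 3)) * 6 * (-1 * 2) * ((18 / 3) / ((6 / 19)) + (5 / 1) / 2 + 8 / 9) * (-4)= 32240 / 9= 3582.22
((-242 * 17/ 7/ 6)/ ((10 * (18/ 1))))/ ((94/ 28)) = -2057/ 12690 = -0.16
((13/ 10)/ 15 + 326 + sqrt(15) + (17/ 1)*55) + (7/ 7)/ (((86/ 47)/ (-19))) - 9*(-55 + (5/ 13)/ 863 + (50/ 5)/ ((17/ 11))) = sqrt(15) + 1037927962541/ 615081675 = 1691.34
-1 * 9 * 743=-6687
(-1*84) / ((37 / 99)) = -8316 / 37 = -224.76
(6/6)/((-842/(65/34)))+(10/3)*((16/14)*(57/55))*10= 87024115/2204356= 39.48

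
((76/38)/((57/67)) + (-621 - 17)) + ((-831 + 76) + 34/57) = -1390.05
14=14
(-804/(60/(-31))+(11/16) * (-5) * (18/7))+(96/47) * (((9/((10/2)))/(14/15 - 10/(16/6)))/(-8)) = 904570171/2224040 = 406.72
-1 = -1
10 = 10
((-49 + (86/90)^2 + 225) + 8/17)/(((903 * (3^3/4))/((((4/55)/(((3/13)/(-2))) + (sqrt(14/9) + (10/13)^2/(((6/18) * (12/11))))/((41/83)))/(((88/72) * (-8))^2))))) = 506833939 * sqrt(14)/2467464476400 + 18597196659397/22935082308138000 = 0.00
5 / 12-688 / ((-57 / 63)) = 173471 / 228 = 760.84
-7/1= -7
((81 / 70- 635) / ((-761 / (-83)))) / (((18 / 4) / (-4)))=14730508 / 239715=61.45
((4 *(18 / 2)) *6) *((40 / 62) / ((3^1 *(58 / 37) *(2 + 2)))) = 7.41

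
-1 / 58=-0.02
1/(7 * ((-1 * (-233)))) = 1/1631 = 0.00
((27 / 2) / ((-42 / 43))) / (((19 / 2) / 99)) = -38313 / 266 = -144.03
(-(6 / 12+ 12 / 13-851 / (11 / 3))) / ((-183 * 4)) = -65971 / 209352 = -0.32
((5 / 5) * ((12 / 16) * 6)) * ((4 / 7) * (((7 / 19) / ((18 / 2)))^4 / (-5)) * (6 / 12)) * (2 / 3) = -686 / 1425060135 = -0.00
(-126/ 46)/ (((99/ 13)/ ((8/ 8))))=-91/ 253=-0.36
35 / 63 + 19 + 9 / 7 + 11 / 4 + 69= 23333 / 252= 92.59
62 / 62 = 1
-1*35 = -35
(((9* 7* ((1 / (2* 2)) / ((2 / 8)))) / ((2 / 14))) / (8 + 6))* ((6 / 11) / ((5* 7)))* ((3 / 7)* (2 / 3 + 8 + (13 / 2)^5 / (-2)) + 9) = -29920941 / 24640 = -1214.32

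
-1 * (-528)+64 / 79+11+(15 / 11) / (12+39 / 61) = 120581510 / 223333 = 539.92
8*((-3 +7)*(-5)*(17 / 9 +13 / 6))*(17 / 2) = -49640 / 9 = -5515.56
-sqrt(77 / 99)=-sqrt(7) / 3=-0.88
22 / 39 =0.56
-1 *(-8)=8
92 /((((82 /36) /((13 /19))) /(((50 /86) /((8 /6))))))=403650 /33497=12.05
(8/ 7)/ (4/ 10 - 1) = -40/ 21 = -1.90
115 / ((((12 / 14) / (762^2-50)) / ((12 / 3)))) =311585446.67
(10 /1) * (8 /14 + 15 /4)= 605 /14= 43.21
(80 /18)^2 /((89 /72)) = 12800 /801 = 15.98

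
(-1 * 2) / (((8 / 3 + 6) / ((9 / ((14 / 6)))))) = -81 / 91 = -0.89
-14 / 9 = -1.56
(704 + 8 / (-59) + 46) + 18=45304 / 59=767.86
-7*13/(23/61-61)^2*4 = -338611/3418801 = -0.10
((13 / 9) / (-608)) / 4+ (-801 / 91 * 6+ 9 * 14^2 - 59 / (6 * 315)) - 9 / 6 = 51079567663 / 29877120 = 1709.66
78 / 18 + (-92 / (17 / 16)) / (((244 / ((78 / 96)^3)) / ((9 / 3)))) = 2996357 / 796416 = 3.76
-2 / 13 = -0.15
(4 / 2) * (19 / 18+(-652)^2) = 7651891 / 9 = 850210.11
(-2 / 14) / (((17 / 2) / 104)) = -208 / 119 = -1.75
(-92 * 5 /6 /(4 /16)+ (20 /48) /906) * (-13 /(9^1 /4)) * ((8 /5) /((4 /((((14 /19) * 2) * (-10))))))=-2427206600 /232389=-10444.58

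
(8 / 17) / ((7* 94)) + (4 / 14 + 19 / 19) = 7195 / 5593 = 1.29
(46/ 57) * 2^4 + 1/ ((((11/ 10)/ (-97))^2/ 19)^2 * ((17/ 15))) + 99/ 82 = 22406504302611057515/ 1163344578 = 19260419248.38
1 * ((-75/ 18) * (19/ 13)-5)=-865/ 78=-11.09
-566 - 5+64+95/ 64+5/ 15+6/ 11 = -1065793/ 2112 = -504.64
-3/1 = -3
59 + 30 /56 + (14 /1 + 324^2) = 2941387 /28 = 105049.54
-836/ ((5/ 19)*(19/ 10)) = -1672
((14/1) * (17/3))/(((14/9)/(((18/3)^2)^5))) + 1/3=9251324929/3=3083774976.33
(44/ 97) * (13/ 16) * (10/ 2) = 715/ 388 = 1.84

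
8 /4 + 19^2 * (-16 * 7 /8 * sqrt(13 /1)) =2-5054 * sqrt(13) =-18220.46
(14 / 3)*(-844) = -11816 / 3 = -3938.67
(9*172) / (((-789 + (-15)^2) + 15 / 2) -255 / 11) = -3784 / 1417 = -2.67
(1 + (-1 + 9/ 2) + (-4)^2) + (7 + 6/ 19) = 1057/ 38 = 27.82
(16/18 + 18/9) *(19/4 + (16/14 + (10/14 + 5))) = 4225/126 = 33.53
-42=-42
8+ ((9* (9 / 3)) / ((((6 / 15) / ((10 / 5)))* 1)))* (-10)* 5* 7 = -47242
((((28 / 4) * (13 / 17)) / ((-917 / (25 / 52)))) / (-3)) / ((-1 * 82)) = -25 / 2191368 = -0.00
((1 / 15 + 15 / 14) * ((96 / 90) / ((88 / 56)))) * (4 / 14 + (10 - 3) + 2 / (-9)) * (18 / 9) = 340336 / 31185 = 10.91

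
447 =447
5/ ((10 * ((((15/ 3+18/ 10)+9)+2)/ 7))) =35/ 178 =0.20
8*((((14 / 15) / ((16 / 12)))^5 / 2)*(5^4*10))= 16807 / 4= 4201.75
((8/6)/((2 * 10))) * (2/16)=1/120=0.01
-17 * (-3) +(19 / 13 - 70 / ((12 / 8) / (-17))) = 32986 / 39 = 845.79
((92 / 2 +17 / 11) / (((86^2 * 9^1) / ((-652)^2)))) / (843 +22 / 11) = 55582348 / 154678095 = 0.36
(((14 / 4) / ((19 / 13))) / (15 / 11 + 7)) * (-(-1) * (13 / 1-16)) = -3003 / 3496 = -0.86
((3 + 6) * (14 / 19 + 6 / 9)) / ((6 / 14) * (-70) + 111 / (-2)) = -160 / 1083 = -0.15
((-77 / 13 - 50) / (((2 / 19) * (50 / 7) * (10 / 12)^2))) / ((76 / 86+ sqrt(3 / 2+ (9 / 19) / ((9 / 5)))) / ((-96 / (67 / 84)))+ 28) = -22259952564720127488 / 5817857867791146125 - 869342264800128 * sqrt(2546) / 29089289338955730625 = -3.83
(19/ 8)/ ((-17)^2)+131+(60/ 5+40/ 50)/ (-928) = 43914571/ 335240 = 130.99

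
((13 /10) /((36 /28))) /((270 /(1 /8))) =0.00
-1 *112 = -112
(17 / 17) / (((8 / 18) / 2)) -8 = -7 / 2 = -3.50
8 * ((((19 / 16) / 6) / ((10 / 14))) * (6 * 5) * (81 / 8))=10773 / 16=673.31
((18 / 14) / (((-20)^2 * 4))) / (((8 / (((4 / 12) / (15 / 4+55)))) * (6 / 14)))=1 / 752000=0.00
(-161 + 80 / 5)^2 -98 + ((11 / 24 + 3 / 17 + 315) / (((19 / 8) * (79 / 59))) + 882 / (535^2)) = 460702314252032 / 21910809975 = 21026.26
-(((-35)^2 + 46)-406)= -865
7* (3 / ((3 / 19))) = 133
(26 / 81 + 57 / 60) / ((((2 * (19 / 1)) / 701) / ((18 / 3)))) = 1443359 / 10260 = 140.68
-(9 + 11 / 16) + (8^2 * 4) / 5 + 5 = 3721 / 80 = 46.51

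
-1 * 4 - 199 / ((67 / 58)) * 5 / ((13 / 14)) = -811424 / 871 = -931.60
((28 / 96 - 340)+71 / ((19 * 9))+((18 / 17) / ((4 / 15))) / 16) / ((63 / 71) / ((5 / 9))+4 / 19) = -11196458245 / 59696928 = -187.56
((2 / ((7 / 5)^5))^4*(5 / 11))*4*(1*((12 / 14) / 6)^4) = 30517578125000000 / 2107393545186230558411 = 0.00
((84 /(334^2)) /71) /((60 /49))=343 /39602380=0.00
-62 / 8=-31 / 4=-7.75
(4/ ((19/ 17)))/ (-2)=-34/ 19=-1.79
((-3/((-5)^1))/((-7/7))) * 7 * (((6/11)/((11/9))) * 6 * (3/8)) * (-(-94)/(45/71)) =-1892079/3025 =-625.48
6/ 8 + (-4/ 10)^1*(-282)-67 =931/ 20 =46.55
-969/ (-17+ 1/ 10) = 9690/ 169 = 57.34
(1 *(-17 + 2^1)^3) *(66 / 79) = -222750 / 79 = -2819.62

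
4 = 4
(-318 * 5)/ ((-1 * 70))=159/ 7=22.71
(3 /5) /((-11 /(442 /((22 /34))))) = -22542 /605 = -37.26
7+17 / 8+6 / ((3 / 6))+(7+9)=297 / 8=37.12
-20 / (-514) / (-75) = -2 / 3855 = -0.00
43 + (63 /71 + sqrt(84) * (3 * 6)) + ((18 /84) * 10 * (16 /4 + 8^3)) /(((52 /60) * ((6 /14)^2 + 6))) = 36 * sqrt(21) + 23325208 /93223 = 415.18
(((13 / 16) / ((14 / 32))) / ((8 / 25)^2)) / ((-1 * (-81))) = 8125 / 36288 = 0.22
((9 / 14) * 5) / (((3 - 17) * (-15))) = 3 / 196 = 0.02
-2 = -2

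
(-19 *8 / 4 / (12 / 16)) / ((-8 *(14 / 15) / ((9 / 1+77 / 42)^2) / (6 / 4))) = 401375 / 336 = 1194.57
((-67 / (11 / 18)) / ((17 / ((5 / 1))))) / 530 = -0.06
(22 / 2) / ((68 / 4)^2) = 11 / 289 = 0.04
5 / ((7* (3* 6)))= 5 / 126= 0.04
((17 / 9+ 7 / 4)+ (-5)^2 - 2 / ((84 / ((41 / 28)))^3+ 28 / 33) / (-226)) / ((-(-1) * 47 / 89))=556499749479415157 / 10261637273487474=54.23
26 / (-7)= -26 / 7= -3.71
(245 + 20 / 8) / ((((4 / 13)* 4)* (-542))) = -6435 / 17344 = -0.37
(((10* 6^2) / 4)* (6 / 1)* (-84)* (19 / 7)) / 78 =-20520 / 13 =-1578.46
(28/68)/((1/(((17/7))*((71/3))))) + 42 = 197/3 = 65.67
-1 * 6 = -6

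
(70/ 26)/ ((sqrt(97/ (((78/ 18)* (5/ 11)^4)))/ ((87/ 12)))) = 25375* sqrt(3783)/ 1830972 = 0.85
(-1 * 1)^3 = -1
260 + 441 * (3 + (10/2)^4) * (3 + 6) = 2492792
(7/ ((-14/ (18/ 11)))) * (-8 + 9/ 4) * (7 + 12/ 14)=1035/ 28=36.96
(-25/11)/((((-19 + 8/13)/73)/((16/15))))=75920/7887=9.63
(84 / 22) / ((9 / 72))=336 / 11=30.55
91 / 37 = 2.46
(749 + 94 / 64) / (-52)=-24015 / 1664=-14.43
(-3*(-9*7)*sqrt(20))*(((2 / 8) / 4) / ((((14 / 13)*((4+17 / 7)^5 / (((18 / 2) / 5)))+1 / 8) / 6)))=35395542*sqrt(5) / 1640281213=0.05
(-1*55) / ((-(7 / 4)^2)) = 880 / 49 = 17.96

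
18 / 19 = 0.95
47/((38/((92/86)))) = 1081/817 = 1.32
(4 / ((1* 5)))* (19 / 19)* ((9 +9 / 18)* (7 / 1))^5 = 41615795893 / 40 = 1040394897.32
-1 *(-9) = 9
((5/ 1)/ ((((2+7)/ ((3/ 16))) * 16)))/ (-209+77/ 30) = -25/ 792704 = -0.00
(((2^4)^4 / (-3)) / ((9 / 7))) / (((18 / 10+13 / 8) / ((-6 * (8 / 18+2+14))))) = 5431623680 / 11097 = 489467.76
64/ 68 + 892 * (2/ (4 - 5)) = -30312/ 17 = -1783.06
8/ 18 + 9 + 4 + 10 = 211/ 9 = 23.44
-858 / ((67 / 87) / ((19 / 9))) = -157586 / 67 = -2352.03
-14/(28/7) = -7/2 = -3.50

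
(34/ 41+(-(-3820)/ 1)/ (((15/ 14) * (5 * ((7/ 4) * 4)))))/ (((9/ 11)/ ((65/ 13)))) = 694738/ 1107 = 627.59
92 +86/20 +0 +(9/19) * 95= 1413/10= 141.30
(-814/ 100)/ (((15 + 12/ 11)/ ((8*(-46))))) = 823768/ 4425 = 186.16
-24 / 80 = -3 / 10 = -0.30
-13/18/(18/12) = -13/27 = -0.48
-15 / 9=-5 / 3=-1.67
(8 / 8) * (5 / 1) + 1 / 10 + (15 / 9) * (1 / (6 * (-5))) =227 / 45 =5.04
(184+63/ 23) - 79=2478/ 23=107.74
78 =78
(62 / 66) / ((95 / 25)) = 0.25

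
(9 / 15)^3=27 / 125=0.22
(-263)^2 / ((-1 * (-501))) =69169 / 501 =138.06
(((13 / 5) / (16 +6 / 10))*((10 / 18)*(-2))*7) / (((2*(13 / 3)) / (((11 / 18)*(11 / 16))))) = -4235 / 71712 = -0.06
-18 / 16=-9 / 8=-1.12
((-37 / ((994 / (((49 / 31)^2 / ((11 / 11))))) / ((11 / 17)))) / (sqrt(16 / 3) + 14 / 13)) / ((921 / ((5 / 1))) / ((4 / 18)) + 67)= 190555365 / 10994509580594 - 117962845 * sqrt(3) / 5497254790297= -0.00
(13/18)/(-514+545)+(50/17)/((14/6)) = 85247/66402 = 1.28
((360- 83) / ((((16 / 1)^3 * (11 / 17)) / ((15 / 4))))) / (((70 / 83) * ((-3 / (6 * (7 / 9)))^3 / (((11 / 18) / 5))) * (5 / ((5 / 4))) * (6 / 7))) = -134060521 / 2149908480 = -0.06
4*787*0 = 0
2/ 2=1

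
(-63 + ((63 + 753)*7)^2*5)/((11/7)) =1141942599/11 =103812963.55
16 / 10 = 8 / 5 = 1.60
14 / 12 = 7 / 6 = 1.17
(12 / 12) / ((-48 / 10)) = -5 / 24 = -0.21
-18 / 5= -3.60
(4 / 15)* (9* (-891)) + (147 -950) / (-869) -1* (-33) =-831268 / 395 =-2104.48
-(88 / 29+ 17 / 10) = -1373 / 290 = -4.73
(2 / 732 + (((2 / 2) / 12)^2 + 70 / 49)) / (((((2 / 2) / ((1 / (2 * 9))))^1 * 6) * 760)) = 17687 / 1009387008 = 0.00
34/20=17/10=1.70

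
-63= -63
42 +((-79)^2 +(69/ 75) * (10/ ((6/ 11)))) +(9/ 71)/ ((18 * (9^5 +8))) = 792469110827/ 125791410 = 6299.87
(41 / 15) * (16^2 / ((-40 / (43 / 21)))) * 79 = -2829.75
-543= -543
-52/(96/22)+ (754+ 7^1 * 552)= 55273/12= 4606.08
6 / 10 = 0.60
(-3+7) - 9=-5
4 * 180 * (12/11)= 785.45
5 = 5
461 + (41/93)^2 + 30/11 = 463.92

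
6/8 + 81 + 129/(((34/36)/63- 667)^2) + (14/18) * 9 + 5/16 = 815219450520609/9153311397136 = 89.06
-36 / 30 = -6 / 5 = -1.20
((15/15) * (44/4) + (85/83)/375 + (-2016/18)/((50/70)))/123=-907588/765675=-1.19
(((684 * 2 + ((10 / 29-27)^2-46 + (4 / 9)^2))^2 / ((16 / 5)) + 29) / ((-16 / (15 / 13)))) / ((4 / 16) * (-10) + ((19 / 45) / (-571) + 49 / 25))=172204.46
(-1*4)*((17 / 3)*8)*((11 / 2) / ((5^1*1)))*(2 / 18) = -2992 / 135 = -22.16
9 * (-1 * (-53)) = 477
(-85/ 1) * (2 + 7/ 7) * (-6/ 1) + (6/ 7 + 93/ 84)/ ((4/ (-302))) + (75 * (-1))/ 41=3168175/ 2296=1379.87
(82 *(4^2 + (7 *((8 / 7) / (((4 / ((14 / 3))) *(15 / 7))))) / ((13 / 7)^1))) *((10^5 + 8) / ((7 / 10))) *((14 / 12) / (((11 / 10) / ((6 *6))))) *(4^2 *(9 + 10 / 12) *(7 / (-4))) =-323092433771520 / 143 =-2259387648751.89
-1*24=-24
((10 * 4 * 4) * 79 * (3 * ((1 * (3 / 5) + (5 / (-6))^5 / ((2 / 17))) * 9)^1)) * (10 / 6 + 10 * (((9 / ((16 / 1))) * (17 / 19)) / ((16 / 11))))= -647052300155 / 131328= -4926994.24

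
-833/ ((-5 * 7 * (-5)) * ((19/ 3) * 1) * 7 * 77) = -51/ 36575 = -0.00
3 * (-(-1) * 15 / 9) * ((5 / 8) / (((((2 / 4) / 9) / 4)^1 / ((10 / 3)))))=750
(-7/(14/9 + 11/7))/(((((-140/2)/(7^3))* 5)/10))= 21609/985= 21.94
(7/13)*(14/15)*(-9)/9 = -98/195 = -0.50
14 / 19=0.74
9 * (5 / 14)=45 / 14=3.21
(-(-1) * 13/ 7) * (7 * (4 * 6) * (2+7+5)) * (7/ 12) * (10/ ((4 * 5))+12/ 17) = 52234/ 17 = 3072.59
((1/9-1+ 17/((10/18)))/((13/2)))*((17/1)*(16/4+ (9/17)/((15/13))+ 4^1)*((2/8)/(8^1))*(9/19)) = 961303/98800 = 9.73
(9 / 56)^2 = 81 / 3136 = 0.03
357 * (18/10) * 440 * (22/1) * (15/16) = 5831595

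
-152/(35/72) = -10944/35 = -312.69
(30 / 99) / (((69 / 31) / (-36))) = -1240 / 253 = -4.90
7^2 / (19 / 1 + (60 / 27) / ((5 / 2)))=441 / 179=2.46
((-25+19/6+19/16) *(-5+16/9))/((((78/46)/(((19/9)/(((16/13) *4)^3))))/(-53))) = -112490452451/3057647616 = -36.79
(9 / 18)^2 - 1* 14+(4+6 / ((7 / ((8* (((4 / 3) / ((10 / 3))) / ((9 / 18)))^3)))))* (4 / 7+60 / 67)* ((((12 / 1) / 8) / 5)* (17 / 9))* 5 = 86020349 / 4924500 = 17.47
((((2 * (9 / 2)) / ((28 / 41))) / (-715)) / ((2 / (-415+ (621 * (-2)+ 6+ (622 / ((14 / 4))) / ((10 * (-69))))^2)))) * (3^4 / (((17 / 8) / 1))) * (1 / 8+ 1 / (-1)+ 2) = -266345663704915941 / 441097657000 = -603824.71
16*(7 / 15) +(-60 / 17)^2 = 86368 / 4335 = 19.92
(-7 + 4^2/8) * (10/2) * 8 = -200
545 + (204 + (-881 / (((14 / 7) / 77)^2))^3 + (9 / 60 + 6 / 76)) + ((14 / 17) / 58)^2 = -3290709311621629252111277887 / 1477737920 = -2226855836264680310.91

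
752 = 752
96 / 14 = 48 / 7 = 6.86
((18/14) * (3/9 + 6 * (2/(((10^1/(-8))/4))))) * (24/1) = -41112/35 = -1174.63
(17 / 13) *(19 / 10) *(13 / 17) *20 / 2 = 19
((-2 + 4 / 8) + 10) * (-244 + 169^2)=481389 / 2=240694.50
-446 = -446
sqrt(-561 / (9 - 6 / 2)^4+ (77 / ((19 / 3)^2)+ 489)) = sqrt(229477191) / 684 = 22.15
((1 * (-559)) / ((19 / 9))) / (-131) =5031 / 2489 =2.02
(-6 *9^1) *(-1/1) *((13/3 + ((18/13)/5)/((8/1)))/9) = 3407/130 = 26.21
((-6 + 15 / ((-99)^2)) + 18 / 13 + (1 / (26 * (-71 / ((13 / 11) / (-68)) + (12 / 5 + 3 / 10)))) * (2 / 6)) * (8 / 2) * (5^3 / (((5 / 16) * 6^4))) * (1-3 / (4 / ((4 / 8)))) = -6508530676250 / 1828202886081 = -3.56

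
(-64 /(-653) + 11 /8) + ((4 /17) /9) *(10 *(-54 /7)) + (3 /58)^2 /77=-3127146987 /5750939656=-0.54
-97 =-97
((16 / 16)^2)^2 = 1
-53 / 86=-0.62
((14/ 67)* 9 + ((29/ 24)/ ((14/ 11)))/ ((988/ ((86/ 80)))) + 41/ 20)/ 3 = 3497869951/ 2669022720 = 1.31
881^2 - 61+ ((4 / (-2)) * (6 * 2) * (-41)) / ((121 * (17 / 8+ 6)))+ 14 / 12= 36624261287 / 47190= 776102.17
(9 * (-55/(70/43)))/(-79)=3.85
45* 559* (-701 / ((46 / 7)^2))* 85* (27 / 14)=-283284667575 / 4232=-66938721.07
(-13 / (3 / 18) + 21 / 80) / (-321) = 2073 / 8560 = 0.24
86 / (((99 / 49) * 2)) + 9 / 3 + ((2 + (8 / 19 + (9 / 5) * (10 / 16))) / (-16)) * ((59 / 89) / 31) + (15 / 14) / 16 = 113203337911 / 4649952384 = 24.35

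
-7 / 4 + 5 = 13 / 4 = 3.25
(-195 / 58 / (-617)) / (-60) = -0.00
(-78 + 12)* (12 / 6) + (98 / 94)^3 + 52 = -8188191 / 103823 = -78.87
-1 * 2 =-2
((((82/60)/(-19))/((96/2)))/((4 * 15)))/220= -41/361152000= -0.00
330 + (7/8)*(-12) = 639/2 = 319.50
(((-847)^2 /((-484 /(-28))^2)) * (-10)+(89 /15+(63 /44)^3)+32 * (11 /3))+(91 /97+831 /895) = -529838483319773 /22185746880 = -23881.93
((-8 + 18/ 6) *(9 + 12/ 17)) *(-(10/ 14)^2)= 24.76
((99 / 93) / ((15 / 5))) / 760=11 / 23560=0.00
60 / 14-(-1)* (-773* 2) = -10792 / 7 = -1541.71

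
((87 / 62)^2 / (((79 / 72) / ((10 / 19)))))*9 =12261780 / 1442461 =8.50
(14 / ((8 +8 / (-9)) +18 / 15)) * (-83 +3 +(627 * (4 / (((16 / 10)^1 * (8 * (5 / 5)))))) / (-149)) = -61064325 / 445808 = -136.97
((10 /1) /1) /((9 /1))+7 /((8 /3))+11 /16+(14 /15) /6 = 1099 /240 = 4.58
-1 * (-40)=40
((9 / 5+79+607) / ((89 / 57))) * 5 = 196023 / 89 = 2202.51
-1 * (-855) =855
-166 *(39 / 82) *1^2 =-3237 / 41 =-78.95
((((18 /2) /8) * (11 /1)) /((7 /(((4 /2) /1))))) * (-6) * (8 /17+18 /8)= -57.72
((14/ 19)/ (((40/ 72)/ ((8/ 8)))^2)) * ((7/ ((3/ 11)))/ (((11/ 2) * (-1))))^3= -115248/ 475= -242.63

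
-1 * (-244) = 244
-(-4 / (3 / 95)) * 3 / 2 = 190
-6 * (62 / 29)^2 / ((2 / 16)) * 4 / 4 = -184512 / 841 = -219.40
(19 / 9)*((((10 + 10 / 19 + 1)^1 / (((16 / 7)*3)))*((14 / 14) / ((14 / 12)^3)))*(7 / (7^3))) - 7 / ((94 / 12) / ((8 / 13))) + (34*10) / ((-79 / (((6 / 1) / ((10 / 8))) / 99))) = -5453589409 / 7648995354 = -0.71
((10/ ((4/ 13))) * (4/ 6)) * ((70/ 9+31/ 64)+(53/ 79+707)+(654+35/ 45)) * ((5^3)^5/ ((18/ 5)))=618626956939697265625/ 2457216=251759290570994.68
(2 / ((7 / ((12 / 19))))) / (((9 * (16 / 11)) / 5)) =55 / 798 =0.07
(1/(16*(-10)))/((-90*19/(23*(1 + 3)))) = 0.00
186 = 186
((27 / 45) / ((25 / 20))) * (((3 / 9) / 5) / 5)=4 / 625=0.01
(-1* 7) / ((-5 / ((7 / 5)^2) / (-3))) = -1029 / 125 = -8.23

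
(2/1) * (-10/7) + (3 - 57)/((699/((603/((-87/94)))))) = 2245504/47299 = 47.47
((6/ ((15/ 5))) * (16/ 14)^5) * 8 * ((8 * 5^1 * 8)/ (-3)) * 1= -167772160/ 50421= -3327.43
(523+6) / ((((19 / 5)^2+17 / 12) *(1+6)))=158700 / 33299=4.77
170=170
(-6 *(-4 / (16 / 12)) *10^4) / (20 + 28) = 3750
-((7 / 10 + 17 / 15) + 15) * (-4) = 202 / 3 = 67.33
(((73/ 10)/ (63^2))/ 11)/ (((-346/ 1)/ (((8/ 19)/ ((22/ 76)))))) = -292/ 415415385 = -0.00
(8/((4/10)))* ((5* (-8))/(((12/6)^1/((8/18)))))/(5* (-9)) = 320/81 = 3.95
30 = 30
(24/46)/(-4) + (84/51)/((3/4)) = 2423/1173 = 2.07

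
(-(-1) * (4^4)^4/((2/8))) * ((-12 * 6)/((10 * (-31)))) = 618475290624/155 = 3990163165.32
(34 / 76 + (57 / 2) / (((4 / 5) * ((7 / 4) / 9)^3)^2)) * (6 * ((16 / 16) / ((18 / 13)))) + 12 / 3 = 47885889817973 / 13411986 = 3570380.24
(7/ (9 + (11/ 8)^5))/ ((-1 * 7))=-32768/ 455963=-0.07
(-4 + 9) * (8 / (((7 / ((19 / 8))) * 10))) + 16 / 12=113 / 42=2.69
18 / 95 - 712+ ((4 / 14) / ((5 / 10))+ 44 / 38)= -710.08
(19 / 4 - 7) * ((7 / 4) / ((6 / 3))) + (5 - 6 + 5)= 65 / 32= 2.03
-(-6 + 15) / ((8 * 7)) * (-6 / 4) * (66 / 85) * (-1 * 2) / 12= -297 / 9520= -0.03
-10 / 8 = -5 / 4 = -1.25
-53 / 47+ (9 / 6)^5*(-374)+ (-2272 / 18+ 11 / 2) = -2961.91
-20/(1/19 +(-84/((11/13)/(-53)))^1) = -836/219931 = -0.00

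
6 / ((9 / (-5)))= -10 / 3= -3.33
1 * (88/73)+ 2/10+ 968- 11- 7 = 347263/365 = 951.41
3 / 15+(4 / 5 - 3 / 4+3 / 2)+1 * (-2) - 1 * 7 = -29 / 4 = -7.25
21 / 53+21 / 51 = 728 / 901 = 0.81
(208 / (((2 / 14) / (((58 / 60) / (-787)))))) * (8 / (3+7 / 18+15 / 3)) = -1.71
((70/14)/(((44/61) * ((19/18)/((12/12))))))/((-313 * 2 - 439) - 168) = -0.01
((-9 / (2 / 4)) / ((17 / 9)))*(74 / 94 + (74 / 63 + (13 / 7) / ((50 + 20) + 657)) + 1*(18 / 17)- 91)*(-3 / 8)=-86926779423 / 276495548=-314.39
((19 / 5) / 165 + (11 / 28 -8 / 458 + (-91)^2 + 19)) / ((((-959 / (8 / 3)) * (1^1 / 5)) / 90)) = -175633110412 / 16910047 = -10386.32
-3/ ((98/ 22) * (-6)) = 11/ 98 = 0.11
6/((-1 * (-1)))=6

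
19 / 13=1.46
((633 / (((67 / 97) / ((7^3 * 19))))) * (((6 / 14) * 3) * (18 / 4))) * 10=23151554055 / 67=345545582.91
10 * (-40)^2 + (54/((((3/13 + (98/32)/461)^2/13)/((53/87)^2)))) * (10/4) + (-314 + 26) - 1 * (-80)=2383838034879984/87168846845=27347.36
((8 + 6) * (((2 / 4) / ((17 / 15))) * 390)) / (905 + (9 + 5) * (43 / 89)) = 1214850 / 459833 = 2.64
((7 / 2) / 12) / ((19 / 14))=49 / 228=0.21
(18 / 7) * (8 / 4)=36 / 7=5.14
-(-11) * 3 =33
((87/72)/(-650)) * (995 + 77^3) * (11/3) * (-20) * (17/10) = 310146793/2925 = 106033.09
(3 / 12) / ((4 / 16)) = 1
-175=-175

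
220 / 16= 55 / 4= 13.75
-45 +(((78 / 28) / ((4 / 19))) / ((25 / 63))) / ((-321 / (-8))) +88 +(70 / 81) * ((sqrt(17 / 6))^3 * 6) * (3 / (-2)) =117248 / 2675-595 * sqrt(102) / 162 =6.74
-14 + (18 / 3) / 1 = -8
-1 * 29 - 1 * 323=-352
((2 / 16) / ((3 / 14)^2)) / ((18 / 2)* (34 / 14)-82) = -343 / 7578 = -0.05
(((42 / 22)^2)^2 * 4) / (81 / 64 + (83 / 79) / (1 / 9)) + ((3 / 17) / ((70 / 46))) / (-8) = 2074132570893 / 419749856680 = 4.94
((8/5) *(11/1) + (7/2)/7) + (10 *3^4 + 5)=8331/10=833.10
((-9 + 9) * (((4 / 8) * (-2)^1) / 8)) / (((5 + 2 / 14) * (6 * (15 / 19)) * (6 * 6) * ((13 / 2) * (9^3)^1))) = 0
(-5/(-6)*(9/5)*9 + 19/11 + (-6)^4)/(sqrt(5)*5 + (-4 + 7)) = -86541/2552 + 144235*sqrt(5)/2552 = 92.47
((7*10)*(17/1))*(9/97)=10710/97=110.41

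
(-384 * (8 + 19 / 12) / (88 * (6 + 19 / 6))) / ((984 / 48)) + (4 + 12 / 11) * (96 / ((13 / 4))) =9683952 / 64493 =150.16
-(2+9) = -11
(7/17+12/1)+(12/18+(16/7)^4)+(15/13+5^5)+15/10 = 10086131747/3183726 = 3168.03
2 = 2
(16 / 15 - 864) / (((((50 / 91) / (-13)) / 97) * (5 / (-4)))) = -2970673888 / 1875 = -1584359.41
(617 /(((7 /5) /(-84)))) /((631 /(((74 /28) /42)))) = -3.69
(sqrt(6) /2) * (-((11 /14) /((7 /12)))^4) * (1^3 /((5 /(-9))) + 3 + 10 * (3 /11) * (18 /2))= -103.79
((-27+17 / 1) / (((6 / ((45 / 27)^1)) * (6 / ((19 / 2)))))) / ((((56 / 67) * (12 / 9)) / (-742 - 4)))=11870725 / 4032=2944.13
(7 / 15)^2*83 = 18.08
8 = 8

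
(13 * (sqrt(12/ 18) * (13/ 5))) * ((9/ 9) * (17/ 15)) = 2873 * sqrt(6)/ 225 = 31.28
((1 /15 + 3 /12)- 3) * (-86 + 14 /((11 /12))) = 62629 /330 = 189.78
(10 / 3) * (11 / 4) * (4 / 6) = 55 / 9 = 6.11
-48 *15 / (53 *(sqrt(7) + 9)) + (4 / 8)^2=-10999 / 7844 + 360 *sqrt(7) / 1961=-0.92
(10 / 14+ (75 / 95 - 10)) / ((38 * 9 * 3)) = -565 / 68229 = -0.01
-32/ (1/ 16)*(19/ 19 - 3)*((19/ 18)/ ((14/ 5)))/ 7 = 24320/ 441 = 55.15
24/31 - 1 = -7/31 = -0.23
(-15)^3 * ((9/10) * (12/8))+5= -4551.25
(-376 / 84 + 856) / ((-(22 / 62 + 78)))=-554342 / 51009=-10.87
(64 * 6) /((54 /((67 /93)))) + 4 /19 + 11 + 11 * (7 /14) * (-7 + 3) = -90113 /15903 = -5.67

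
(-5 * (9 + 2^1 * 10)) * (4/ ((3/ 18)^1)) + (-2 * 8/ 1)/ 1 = -3496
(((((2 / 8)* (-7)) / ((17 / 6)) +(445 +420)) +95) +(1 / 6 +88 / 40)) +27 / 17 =245651 / 255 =963.34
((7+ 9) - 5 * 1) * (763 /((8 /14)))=58751 /4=14687.75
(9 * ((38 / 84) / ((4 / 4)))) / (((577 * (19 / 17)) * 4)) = 51 / 32312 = 0.00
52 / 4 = 13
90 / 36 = 5 / 2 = 2.50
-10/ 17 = -0.59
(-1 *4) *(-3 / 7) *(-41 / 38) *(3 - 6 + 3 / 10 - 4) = 8241 / 665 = 12.39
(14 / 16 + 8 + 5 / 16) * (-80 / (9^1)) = -245 / 3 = -81.67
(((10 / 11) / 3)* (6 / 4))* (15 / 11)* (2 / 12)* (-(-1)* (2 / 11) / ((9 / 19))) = 475 / 11979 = 0.04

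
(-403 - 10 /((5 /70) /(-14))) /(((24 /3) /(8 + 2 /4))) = 26469 /16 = 1654.31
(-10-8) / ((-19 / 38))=36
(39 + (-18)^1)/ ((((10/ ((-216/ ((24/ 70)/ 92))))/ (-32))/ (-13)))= -50633856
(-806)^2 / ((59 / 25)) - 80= 16236180 / 59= 275189.49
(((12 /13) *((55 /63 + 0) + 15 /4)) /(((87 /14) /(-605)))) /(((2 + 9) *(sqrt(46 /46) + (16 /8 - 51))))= 64075 /81432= 0.79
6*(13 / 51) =26 / 17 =1.53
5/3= 1.67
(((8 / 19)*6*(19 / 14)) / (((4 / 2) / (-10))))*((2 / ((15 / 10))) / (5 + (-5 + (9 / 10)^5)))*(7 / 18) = -15.05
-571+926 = 355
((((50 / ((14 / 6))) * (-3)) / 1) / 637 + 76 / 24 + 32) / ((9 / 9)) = 938149 / 26754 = 35.07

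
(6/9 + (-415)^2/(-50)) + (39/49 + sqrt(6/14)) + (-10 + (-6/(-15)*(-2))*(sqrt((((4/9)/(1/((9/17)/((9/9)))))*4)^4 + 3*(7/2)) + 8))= -5085373/1470-2*sqrt(3770026)/1445 + sqrt(21)/7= -3461.47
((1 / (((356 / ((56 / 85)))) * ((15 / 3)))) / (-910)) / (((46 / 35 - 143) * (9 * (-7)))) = -1 / 21946178475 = -0.00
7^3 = 343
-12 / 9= -4 / 3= -1.33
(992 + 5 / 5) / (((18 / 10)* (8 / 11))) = 18205 / 24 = 758.54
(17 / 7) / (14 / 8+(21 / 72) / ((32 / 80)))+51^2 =127497 / 49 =2601.98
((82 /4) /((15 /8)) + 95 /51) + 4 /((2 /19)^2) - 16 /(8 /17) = 86648 /255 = 339.80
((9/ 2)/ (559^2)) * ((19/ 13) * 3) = 513/ 8124506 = 0.00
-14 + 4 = -10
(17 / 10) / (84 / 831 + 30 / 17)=80053 / 87860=0.91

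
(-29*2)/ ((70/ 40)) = -232/ 7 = -33.14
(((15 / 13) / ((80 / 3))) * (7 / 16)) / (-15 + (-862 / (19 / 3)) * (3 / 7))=-2793 / 10819328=-0.00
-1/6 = -0.17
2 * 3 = 6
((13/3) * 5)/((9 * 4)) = 65/108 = 0.60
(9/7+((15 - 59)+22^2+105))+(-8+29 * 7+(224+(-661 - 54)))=1752/7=250.29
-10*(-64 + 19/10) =621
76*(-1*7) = -532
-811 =-811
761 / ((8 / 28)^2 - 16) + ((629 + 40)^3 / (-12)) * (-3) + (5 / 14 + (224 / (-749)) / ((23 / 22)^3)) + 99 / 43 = 5719874383983984121 / 76413200955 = 74854531.84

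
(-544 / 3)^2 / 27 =295936 / 243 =1217.84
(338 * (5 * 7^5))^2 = 806777558668900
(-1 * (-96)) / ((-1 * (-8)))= 12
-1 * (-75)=75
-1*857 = -857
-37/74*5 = -5/2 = -2.50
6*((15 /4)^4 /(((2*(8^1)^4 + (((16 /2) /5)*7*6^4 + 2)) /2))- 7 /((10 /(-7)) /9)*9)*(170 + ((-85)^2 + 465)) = 34006800539619 /1816736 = 18718625.35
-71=-71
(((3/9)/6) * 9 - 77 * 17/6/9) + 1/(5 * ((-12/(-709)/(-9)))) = -70249/540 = -130.09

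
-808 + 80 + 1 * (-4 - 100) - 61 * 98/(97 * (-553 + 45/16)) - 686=-1296110890/853891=-1517.89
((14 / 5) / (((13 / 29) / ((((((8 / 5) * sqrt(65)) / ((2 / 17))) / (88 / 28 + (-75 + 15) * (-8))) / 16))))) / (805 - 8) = 24157 * sqrt(65) / 1752045100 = 0.00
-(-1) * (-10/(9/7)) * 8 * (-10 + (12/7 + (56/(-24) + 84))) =-4565.93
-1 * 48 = -48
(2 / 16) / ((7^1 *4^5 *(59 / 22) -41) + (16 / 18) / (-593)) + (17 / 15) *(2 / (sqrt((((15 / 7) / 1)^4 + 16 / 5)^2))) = 735497666952445 / 7879538760071448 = 0.09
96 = 96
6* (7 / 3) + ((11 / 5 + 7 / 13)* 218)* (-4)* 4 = -619954 / 65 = -9537.75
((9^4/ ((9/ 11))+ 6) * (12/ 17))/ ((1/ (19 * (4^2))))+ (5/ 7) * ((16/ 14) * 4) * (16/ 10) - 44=1434452500/ 833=1722031.81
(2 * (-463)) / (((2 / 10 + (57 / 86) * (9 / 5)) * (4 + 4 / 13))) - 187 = -2862267 / 8386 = -341.31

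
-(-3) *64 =192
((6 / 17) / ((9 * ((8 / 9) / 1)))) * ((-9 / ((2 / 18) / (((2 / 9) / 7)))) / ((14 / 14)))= -27 / 238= -0.11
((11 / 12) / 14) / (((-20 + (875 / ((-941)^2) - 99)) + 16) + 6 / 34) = -165584947 / 260031393384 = -0.00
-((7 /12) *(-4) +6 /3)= 1 /3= 0.33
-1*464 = -464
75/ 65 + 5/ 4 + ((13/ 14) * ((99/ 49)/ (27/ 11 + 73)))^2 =10133654980937/ 4214516597200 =2.40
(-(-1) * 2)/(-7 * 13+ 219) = 1/64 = 0.02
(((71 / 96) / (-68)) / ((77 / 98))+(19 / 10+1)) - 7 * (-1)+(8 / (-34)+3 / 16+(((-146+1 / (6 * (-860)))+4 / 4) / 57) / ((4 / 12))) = 1135659 / 514624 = 2.21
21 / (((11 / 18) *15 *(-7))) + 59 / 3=3191 / 165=19.34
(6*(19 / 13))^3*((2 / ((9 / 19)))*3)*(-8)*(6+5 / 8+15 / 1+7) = -4297465296 / 2197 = -1956060.67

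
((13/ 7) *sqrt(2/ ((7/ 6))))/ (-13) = -2 *sqrt(21)/ 49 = -0.19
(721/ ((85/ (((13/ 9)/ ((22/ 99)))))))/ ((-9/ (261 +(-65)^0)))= -1227863/ 765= -1605.05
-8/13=-0.62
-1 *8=-8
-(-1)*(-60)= -60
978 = 978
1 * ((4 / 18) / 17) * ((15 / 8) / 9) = 5 / 1836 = 0.00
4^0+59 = 60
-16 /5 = -3.20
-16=-16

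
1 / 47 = 0.02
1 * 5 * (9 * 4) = 180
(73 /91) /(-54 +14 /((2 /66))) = 73 /37128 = 0.00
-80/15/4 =-4/3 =-1.33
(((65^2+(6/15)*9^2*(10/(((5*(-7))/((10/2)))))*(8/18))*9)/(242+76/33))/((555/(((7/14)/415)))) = 2913669/8665440700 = 0.00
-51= -51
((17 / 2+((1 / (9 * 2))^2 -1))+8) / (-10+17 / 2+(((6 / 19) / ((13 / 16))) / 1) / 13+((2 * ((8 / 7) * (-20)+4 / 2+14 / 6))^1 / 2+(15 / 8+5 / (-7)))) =-225803942 / 274307337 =-0.82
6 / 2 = 3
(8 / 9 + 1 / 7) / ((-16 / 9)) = -65 / 112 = -0.58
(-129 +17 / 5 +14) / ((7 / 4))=-2232 / 35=-63.77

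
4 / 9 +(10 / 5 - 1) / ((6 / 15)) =53 / 18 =2.94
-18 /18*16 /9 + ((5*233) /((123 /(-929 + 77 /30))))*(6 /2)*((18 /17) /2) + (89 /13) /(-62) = -35236194649 /2528019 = -13938.26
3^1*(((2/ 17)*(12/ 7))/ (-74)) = -36/ 4403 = -0.01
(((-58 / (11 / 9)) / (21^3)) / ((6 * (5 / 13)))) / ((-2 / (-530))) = -0.59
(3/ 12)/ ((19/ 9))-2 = -143/ 76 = -1.88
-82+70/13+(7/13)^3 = -167981/2197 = -76.46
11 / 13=0.85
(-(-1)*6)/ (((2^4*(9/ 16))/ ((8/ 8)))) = 2/ 3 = 0.67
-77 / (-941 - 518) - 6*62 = -542671 / 1459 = -371.95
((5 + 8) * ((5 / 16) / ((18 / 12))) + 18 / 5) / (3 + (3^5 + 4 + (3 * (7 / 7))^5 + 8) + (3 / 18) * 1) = 757 / 60140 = 0.01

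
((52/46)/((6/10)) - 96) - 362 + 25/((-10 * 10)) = -125957/276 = -456.37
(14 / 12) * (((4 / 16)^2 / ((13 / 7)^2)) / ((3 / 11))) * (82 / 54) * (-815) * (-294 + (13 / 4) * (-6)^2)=16980.82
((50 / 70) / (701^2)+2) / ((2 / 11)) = 75675809 / 6879614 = 11.00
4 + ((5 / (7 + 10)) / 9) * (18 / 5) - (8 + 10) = -236 / 17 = -13.88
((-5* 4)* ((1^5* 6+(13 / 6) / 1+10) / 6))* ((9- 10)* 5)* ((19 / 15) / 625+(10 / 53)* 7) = 71641013 / 178875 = 400.51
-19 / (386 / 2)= -0.10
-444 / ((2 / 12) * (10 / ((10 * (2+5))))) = -18648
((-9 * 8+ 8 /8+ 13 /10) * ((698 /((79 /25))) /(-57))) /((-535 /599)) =-302.41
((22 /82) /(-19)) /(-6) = 11 /4674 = 0.00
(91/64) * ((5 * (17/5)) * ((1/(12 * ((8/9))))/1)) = 4641/2048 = 2.27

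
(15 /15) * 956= 956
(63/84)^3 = 27/64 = 0.42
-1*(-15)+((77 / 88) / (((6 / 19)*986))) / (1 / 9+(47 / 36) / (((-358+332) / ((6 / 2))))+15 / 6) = 9732561 / 648788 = 15.00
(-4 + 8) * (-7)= -28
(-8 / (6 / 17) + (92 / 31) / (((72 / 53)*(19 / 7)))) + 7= -157565 / 10602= -14.86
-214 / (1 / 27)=-5778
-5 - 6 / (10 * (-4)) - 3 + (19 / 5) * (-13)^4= 2170479 / 20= 108523.95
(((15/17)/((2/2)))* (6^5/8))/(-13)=-14580/221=-65.97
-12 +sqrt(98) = -12 +7 * sqrt(2) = -2.10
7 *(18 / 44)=63 / 22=2.86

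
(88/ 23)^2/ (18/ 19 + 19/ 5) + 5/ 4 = 375965/ 86756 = 4.33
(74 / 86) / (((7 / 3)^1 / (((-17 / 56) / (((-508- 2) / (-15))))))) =-111 / 33712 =-0.00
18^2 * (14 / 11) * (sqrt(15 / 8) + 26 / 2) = 5925.38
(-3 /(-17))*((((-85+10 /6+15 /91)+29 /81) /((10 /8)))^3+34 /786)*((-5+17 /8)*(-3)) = -43854491328337179882277 /99096186331233000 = -442544.69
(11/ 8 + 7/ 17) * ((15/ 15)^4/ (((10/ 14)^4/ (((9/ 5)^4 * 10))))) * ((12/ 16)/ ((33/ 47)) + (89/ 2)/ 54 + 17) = 795508777539/ 58437500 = 13612.98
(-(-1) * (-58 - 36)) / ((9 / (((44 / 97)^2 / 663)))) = -0.00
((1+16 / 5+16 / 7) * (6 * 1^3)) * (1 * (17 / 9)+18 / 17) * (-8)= -1638032 / 1785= -917.66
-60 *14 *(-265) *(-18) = -4006800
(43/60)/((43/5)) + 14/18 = 31/36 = 0.86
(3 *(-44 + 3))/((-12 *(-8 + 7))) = -41/4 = -10.25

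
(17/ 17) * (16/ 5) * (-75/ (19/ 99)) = -23760/ 19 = -1250.53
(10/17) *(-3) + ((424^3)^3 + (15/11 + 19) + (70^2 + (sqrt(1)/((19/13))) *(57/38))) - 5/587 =1847379047829766754832113386457/4171222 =442886772228801716818743.60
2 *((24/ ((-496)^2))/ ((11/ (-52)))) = -39/ 42284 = -0.00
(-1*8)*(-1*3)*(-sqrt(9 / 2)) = -50.91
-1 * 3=-3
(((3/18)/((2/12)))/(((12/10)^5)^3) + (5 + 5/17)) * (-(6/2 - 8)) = 214177237199825/7993144737792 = 26.80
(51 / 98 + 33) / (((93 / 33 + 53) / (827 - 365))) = 1192455 / 4298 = 277.44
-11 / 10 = -1.10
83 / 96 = 0.86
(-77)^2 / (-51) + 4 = -5725 / 51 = -112.25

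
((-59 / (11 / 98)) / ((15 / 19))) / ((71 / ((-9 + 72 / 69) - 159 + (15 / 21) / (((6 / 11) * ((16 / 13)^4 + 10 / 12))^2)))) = 24205705940428768462 / 15483307316933049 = 1563.34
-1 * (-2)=2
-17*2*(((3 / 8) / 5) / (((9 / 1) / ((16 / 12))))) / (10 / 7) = -119 / 450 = -0.26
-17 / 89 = -0.19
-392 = -392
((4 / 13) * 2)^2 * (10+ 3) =64 / 13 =4.92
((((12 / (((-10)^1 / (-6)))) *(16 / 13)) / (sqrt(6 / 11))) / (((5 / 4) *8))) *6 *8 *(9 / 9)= 2304 *sqrt(66) / 325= 57.59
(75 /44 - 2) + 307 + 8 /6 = 40661 /132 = 308.04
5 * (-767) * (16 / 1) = -61360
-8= -8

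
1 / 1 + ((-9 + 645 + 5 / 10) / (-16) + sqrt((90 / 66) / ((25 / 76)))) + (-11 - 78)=-4089 / 32 + 2 * sqrt(3135) / 55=-125.75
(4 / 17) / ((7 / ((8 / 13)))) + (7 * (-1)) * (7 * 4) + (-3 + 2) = -304727 / 1547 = -196.98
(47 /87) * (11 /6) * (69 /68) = 11891 /11832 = 1.00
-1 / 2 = -0.50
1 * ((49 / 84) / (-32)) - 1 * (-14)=5369 / 384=13.98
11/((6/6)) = 11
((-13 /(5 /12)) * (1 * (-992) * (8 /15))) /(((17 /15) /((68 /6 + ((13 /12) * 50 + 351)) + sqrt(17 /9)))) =412672 * sqrt(17) /85 + 30331392 /5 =6086295.93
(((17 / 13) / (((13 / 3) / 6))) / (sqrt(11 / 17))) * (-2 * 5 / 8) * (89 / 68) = -4005 * sqrt(187) / 14872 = -3.68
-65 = -65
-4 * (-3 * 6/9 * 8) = 64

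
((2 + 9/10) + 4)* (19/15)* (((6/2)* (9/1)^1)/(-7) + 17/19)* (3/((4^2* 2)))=-13593/5600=-2.43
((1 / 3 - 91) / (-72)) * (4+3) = 238 / 27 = 8.81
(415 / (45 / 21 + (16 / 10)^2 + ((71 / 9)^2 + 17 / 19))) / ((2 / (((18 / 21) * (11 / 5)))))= 105383025 / 18268897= 5.77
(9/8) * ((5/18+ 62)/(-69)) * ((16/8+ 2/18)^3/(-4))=7688939/3219264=2.39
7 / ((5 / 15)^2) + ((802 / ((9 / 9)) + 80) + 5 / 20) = 3781 / 4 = 945.25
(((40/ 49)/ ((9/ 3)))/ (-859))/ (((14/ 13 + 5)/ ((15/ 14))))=-1300/ 23276323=-0.00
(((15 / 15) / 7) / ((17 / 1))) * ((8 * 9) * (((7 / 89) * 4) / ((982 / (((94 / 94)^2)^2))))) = 144 / 742883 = 0.00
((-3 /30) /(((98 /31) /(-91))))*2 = 403 /70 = 5.76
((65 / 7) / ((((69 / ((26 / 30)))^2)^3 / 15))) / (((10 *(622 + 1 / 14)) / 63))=439239619 / 79300626941736196875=0.00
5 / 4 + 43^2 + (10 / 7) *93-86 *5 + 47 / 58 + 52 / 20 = 6319461 / 4060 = 1556.52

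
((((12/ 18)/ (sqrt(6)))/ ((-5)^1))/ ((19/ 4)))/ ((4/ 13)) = -13 *sqrt(6)/ 855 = -0.04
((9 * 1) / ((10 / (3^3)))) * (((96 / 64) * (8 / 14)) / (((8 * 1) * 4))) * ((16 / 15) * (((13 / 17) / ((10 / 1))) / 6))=1053 / 119000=0.01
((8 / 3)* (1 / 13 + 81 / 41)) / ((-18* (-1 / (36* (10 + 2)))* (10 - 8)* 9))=35008 / 4797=7.30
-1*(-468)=468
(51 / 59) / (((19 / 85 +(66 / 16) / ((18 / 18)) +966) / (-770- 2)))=-26772960 / 38930383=-0.69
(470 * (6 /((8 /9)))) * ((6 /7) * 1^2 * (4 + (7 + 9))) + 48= 381036 /7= 54433.71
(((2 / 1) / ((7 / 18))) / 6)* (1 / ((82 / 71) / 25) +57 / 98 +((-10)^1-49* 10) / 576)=6179339 / 337512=18.31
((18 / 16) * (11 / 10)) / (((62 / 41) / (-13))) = -52767 / 4960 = -10.64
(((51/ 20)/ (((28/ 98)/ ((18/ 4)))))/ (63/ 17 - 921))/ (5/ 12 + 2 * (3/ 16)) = -54621/ 987620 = -0.06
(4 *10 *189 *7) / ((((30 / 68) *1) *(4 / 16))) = 479808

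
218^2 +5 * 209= 48569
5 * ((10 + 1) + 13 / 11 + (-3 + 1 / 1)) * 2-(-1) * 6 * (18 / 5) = 123.42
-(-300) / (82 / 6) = 21.95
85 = 85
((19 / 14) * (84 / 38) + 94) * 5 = 485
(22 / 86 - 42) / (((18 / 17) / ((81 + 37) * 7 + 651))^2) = -1131679076395 / 13932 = -81228759.43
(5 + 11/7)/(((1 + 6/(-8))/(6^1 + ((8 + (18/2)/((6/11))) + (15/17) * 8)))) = 117484/119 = 987.26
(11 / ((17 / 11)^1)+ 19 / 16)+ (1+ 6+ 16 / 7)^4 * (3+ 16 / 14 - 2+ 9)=378756827013 / 4571504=82851.69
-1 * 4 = -4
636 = 636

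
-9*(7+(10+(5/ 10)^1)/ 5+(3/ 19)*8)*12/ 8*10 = -53163/ 38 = -1399.03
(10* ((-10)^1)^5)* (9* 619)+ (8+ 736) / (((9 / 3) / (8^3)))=-5570873024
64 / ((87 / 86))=5504 / 87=63.26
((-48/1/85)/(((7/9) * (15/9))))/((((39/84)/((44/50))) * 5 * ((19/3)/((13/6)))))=-57024/1009375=-0.06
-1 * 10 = -10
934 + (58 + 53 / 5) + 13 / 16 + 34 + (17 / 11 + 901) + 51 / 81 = 46108361 / 23760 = 1940.59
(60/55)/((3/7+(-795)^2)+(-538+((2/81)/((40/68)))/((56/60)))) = 4536/2625724915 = 0.00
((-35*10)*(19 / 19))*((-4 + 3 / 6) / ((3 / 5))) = 6125 / 3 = 2041.67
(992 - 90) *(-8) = -7216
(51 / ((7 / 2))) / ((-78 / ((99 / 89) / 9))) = -187 / 8099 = -0.02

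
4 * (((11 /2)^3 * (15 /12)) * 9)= 59895 /8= 7486.88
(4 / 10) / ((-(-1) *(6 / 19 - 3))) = -38 / 255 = -0.15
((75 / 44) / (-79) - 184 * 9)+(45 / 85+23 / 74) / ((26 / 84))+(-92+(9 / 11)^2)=-545471012497 / 312655772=-1744.64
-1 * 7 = -7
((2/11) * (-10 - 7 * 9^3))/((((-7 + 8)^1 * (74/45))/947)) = -217890495/407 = -535357.48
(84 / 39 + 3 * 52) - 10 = 1926 / 13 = 148.15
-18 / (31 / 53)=-954 / 31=-30.77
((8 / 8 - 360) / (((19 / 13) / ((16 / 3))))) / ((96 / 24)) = -18668 / 57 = -327.51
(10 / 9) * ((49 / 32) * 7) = 1715 / 144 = 11.91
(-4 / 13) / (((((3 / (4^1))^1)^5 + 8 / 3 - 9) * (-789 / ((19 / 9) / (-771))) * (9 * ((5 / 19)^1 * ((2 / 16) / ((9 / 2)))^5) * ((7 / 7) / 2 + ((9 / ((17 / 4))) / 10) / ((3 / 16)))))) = 12509855612928 / 4558061741857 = 2.74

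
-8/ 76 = -2/ 19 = -0.11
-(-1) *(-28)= -28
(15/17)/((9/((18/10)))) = 3/17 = 0.18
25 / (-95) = -5 / 19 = -0.26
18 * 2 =36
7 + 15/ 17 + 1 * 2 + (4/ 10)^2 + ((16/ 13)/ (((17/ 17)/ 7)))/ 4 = 67384/ 5525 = 12.20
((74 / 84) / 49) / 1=37 / 2058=0.02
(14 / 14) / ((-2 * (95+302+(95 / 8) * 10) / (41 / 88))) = -41 / 90772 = -0.00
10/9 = 1.11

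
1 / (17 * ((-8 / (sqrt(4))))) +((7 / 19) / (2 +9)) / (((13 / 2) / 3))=0.00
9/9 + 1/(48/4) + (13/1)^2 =2041/12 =170.08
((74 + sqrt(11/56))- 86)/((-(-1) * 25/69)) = -828/25 + 69 * sqrt(154)/700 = -31.90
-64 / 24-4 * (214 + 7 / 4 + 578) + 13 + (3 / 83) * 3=-787975 / 249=-3164.56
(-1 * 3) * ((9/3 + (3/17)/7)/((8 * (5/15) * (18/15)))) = -675/238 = -2.84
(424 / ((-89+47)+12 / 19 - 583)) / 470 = -4028 / 2787805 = -0.00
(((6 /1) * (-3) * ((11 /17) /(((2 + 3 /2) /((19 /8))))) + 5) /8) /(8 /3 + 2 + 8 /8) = -2073 /32368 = -0.06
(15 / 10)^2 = 9 / 4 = 2.25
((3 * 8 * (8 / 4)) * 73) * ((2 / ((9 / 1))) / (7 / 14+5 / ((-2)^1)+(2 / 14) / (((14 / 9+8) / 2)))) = -703136 / 1779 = -395.24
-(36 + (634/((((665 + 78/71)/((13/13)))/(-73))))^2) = -10878459187048/2236627849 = -4863.78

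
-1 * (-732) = 732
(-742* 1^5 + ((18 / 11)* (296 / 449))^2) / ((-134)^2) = -9035876699 / 219006827138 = -0.04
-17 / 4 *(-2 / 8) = 17 / 16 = 1.06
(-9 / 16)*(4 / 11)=-9 / 44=-0.20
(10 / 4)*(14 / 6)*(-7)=-245 / 6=-40.83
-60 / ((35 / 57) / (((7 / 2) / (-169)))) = 342 / 169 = 2.02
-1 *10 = -10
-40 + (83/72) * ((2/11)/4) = -63277/1584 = -39.95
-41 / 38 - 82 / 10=-1763 / 190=-9.28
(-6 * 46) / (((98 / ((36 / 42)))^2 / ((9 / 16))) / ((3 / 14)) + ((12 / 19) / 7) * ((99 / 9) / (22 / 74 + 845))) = -69745824036 / 27405587540255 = -0.00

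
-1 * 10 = -10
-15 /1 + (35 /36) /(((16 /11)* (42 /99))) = -5155 /384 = -13.42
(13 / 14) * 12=78 / 7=11.14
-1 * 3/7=-3/7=-0.43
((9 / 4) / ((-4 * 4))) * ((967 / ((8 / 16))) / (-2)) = 8703 / 64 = 135.98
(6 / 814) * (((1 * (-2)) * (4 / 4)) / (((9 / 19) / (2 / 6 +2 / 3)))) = -38 / 1221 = -0.03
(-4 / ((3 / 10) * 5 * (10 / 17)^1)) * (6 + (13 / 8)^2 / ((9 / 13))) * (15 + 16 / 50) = -36806683 / 54000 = -681.61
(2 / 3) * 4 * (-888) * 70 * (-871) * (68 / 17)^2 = 2310031360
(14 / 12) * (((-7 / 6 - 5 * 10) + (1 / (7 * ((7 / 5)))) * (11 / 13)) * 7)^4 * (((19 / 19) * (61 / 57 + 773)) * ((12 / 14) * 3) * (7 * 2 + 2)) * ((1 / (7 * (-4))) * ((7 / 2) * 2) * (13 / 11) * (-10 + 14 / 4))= 2465239747409797778982257 / 2113619508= 1166359289398552.32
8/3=2.67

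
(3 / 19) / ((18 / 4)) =2 / 57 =0.04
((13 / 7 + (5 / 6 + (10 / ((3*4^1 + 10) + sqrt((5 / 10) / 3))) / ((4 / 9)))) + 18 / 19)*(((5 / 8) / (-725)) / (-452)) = 10797469 / 1214636566080 - 9*sqrt(6) / 608840384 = 0.00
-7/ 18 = -0.39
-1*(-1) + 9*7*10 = 631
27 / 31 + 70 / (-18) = -842 / 279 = -3.02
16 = 16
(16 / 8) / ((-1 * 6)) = -1 / 3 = -0.33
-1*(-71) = 71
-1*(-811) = 811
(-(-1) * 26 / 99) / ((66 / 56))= 728 / 3267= 0.22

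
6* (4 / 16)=1.50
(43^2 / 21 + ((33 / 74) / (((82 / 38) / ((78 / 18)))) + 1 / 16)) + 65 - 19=68813993 / 509712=135.01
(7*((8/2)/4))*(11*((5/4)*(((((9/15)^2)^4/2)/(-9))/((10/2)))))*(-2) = 56133/1562500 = 0.04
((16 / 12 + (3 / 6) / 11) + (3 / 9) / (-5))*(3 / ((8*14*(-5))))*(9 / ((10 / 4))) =-3897 / 154000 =-0.03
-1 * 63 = -63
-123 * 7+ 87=-774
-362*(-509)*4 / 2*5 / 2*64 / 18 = 29481280 / 9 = 3275697.78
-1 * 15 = -15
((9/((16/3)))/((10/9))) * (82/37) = 9963/2960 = 3.37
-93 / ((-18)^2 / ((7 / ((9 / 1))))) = -217 / 972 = -0.22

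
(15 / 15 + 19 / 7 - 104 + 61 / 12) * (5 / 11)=-43.27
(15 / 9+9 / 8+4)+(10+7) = 571 / 24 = 23.79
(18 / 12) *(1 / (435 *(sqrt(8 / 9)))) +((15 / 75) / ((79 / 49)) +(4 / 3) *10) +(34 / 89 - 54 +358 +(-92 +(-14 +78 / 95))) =3 *sqrt(2) / 1160 +426136471 / 2003835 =212.66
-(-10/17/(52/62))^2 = -24025/48841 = -0.49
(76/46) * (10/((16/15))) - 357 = -31419/92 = -341.51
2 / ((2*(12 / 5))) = 0.42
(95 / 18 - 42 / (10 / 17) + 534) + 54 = 46969 / 90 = 521.88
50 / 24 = 25 / 12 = 2.08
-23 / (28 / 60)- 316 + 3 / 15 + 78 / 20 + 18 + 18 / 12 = -11959 / 35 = -341.69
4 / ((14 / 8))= 16 / 7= 2.29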